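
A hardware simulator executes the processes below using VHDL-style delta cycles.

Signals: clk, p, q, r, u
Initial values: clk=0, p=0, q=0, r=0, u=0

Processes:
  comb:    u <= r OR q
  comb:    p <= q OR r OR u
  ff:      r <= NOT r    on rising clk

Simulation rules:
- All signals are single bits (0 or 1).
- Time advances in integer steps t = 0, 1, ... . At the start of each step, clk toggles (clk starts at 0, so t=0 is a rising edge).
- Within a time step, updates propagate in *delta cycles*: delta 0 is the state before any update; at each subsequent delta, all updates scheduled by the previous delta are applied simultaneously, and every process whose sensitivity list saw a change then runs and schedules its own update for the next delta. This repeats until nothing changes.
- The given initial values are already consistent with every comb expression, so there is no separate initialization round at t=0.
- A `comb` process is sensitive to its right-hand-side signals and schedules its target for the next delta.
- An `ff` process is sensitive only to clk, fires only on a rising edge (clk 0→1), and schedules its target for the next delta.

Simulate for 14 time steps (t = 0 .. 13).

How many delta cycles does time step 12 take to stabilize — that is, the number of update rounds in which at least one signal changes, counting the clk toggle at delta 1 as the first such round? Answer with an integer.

t=0 Δ0: r=0 q=0 clk=0 p=0 u=0
  Δ1: clk:0→1
  Δ2: r:0→1
  Δ3: p:0→1, u:0→1
  (3Δ to stable)
t=1 Δ0: r=1 q=0 clk=1 p=1 u=1
  Δ1: clk:1→0
  (1Δ to stable)
t=2 Δ0: r=1 q=0 clk=0 p=1 u=1
  Δ1: clk:0→1
  Δ2: r:1→0
  Δ3: u:1→0
  Δ4: p:1→0
  (4Δ to stable)
t=3 Δ0: r=0 q=0 clk=1 p=0 u=0
  Δ1: clk:1→0
  (1Δ to stable)
t=4 Δ0: r=0 q=0 clk=0 p=0 u=0
  Δ1: clk:0→1
  Δ2: r:0→1
  Δ3: p:0→1, u:0→1
  (3Δ to stable)
t=5 Δ0: r=1 q=0 clk=1 p=1 u=1
  Δ1: clk:1→0
  (1Δ to stable)
t=6 Δ0: r=1 q=0 clk=0 p=1 u=1
  Δ1: clk:0→1
  Δ2: r:1→0
  Δ3: u:1→0
  Δ4: p:1→0
  (4Δ to stable)
t=7 Δ0: r=0 q=0 clk=1 p=0 u=0
  Δ1: clk:1→0
  (1Δ to stable)
t=8 Δ0: r=0 q=0 clk=0 p=0 u=0
  Δ1: clk:0→1
  Δ2: r:0→1
  Δ3: p:0→1, u:0→1
  (3Δ to stable)
t=9 Δ0: r=1 q=0 clk=1 p=1 u=1
  Δ1: clk:1→0
  (1Δ to stable)
t=10 Δ0: r=1 q=0 clk=0 p=1 u=1
  Δ1: clk:0→1
  Δ2: r:1→0
  Δ3: u:1→0
  Δ4: p:1→0
  (4Δ to stable)
t=11 Δ0: r=0 q=0 clk=1 p=0 u=0
  Δ1: clk:1→0
  (1Δ to stable)
t=12 Δ0: r=0 q=0 clk=0 p=0 u=0
  Δ1: clk:0→1
  Δ2: r:0→1
  Δ3: p:0→1, u:0→1
  (3Δ to stable)
t=13 Δ0: r=1 q=0 clk=1 p=1 u=1
  Δ1: clk:1→0
  (1Δ to stable)

3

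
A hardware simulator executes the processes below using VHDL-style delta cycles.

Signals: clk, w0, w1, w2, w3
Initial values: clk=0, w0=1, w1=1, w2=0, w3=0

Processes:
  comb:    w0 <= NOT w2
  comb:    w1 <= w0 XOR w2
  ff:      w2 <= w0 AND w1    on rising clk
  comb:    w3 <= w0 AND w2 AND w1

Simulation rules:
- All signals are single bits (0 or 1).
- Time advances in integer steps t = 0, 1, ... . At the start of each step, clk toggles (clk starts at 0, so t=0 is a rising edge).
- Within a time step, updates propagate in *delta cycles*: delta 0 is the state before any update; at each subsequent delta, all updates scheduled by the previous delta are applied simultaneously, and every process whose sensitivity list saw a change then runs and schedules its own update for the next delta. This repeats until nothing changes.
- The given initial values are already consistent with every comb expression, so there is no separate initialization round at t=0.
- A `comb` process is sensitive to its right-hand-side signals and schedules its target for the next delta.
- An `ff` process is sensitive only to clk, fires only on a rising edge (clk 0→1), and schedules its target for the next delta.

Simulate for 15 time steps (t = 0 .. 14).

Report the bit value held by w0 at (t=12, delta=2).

1

t0.Δ0 clk=0 w3=0 w0=1 w2=0 w1=1
t0.Δ1 clk=1 w3=0 w0=1 w2=0 w1=1
t0.Δ2 clk=1 w3=0 w0=1 w2=1 w1=1
t0.Δ3 clk=1 w3=1 w0=0 w2=1 w1=0
t0.Δ4 clk=1 w3=0 w0=0 w2=1 w1=1
t1.Δ0 clk=1 w3=0 w0=0 w2=1 w1=1
t1.Δ1 clk=0 w3=0 w0=0 w2=1 w1=1
t2.Δ0 clk=0 w3=0 w0=0 w2=1 w1=1
t2.Δ1 clk=1 w3=0 w0=0 w2=1 w1=1
t2.Δ2 clk=1 w3=0 w0=0 w2=0 w1=1
t2.Δ3 clk=1 w3=0 w0=1 w2=0 w1=0
t2.Δ4 clk=1 w3=0 w0=1 w2=0 w1=1
t3.Δ0 clk=1 w3=0 w0=1 w2=0 w1=1
t3.Δ1 clk=0 w3=0 w0=1 w2=0 w1=1
t4.Δ0 clk=0 w3=0 w0=1 w2=0 w1=1
t4.Δ1 clk=1 w3=0 w0=1 w2=0 w1=1
t4.Δ2 clk=1 w3=0 w0=1 w2=1 w1=1
t4.Δ3 clk=1 w3=1 w0=0 w2=1 w1=0
t4.Δ4 clk=1 w3=0 w0=0 w2=1 w1=1
t5.Δ0 clk=1 w3=0 w0=0 w2=1 w1=1
t5.Δ1 clk=0 w3=0 w0=0 w2=1 w1=1
t6.Δ0 clk=0 w3=0 w0=0 w2=1 w1=1
t6.Δ1 clk=1 w3=0 w0=0 w2=1 w1=1
t6.Δ2 clk=1 w3=0 w0=0 w2=0 w1=1
t6.Δ3 clk=1 w3=0 w0=1 w2=0 w1=0
t6.Δ4 clk=1 w3=0 w0=1 w2=0 w1=1
t7.Δ0 clk=1 w3=0 w0=1 w2=0 w1=1
t7.Δ1 clk=0 w3=0 w0=1 w2=0 w1=1
t8.Δ0 clk=0 w3=0 w0=1 w2=0 w1=1
t8.Δ1 clk=1 w3=0 w0=1 w2=0 w1=1
t8.Δ2 clk=1 w3=0 w0=1 w2=1 w1=1
t8.Δ3 clk=1 w3=1 w0=0 w2=1 w1=0
t8.Δ4 clk=1 w3=0 w0=0 w2=1 w1=1
t9.Δ0 clk=1 w3=0 w0=0 w2=1 w1=1
t9.Δ1 clk=0 w3=0 w0=0 w2=1 w1=1
t10.Δ0 clk=0 w3=0 w0=0 w2=1 w1=1
t10.Δ1 clk=1 w3=0 w0=0 w2=1 w1=1
t10.Δ2 clk=1 w3=0 w0=0 w2=0 w1=1
t10.Δ3 clk=1 w3=0 w0=1 w2=0 w1=0
t10.Δ4 clk=1 w3=0 w0=1 w2=0 w1=1
t11.Δ0 clk=1 w3=0 w0=1 w2=0 w1=1
t11.Δ1 clk=0 w3=0 w0=1 w2=0 w1=1
t12.Δ0 clk=0 w3=0 w0=1 w2=0 w1=1
t12.Δ1 clk=1 w3=0 w0=1 w2=0 w1=1
t12.Δ2 clk=1 w3=0 w0=1 w2=1 w1=1
t12.Δ3 clk=1 w3=1 w0=0 w2=1 w1=0
t12.Δ4 clk=1 w3=0 w0=0 w2=1 w1=1
t13.Δ0 clk=1 w3=0 w0=0 w2=1 w1=1
t13.Δ1 clk=0 w3=0 w0=0 w2=1 w1=1
t14.Δ0 clk=0 w3=0 w0=0 w2=1 w1=1
t14.Δ1 clk=1 w3=0 w0=0 w2=1 w1=1
t14.Δ2 clk=1 w3=0 w0=0 w2=0 w1=1
t14.Δ3 clk=1 w3=0 w0=1 w2=0 w1=0
t14.Δ4 clk=1 w3=0 w0=1 w2=0 w1=1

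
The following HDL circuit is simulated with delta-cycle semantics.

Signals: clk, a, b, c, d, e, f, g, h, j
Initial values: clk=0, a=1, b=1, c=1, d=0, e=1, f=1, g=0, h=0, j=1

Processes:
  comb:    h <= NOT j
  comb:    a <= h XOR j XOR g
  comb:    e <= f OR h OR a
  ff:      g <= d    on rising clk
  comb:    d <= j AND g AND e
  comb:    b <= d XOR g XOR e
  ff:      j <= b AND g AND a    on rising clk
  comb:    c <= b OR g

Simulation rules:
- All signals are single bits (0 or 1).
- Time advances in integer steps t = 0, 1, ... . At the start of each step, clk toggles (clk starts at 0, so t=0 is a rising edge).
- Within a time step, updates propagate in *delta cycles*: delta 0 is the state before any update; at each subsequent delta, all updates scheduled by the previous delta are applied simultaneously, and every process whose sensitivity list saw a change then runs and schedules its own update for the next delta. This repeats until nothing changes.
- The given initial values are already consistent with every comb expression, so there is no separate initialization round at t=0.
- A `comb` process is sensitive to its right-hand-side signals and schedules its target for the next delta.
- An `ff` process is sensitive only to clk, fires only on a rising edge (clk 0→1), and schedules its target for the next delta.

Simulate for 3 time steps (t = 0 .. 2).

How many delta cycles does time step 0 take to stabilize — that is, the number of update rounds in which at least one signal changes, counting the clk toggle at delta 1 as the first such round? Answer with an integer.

4

t0.Δ0 f=1 g=0 e=1 b=1 j=1 h=0 c=1 a=1 clk=0 d=0
t0.Δ1 f=1 g=0 e=1 b=1 j=1 h=0 c=1 a=1 clk=1 d=0
t0.Δ2 f=1 g=0 e=1 b=1 j=0 h=0 c=1 a=1 clk=1 d=0
t0.Δ3 f=1 g=0 e=1 b=1 j=0 h=1 c=1 a=0 clk=1 d=0
t0.Δ4 f=1 g=0 e=1 b=1 j=0 h=1 c=1 a=1 clk=1 d=0
t1.Δ0 f=1 g=0 e=1 b=1 j=0 h=1 c=1 a=1 clk=1 d=0
t1.Δ1 f=1 g=0 e=1 b=1 j=0 h=1 c=1 a=1 clk=0 d=0
t2.Δ0 f=1 g=0 e=1 b=1 j=0 h=1 c=1 a=1 clk=0 d=0
t2.Δ1 f=1 g=0 e=1 b=1 j=0 h=1 c=1 a=1 clk=1 d=0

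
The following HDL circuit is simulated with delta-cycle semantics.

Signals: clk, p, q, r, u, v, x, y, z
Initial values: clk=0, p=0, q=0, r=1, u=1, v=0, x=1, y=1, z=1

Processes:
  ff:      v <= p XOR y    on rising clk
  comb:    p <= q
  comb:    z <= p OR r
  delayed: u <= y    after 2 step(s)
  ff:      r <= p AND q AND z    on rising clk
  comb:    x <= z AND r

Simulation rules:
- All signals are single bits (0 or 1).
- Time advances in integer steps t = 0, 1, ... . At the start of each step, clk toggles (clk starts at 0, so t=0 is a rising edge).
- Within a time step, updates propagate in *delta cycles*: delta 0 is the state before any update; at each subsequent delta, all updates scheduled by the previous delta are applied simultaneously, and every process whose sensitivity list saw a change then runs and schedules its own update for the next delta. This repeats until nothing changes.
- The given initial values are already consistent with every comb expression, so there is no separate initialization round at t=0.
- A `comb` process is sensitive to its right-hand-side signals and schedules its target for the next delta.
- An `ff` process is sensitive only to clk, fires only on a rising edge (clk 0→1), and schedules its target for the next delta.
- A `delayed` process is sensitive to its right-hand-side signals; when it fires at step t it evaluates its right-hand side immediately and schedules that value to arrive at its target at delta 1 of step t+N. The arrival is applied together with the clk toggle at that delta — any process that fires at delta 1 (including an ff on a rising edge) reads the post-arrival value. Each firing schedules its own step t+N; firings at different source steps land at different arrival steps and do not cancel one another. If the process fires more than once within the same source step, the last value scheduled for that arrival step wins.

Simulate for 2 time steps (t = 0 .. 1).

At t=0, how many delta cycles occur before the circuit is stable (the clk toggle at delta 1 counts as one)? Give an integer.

[bits: v,q,y,p,x,u,z,r,clk]
t=0: Δ0=001011110 Δ1=001011111 Δ2=101011101 Δ3=101001001 | 3Δ
t=1: Δ0=101001001 Δ1=101001000 | 1Δ

3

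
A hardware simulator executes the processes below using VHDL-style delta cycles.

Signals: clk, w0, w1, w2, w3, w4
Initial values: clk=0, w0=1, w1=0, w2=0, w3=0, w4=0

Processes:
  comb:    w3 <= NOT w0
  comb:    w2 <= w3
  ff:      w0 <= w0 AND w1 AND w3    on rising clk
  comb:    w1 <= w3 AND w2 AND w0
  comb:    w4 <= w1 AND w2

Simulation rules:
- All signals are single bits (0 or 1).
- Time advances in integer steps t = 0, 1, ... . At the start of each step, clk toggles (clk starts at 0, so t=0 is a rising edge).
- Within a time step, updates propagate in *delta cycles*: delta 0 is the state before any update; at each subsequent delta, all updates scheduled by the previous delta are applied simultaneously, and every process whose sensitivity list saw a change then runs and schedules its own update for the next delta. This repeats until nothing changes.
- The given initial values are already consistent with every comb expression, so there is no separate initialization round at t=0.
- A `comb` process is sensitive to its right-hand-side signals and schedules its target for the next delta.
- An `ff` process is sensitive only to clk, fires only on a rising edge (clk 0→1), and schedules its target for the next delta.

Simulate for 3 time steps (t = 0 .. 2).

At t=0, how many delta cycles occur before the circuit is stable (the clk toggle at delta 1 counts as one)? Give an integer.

t=0 Δ0: w4=0 clk=0 w3=0 w1=0 w0=1 w2=0
  Δ1: clk:0→1
  Δ2: w0:1→0
  Δ3: w3:0→1
  Δ4: w2:0→1
  (4Δ to stable)
t=1 Δ0: w4=0 clk=1 w3=1 w1=0 w0=0 w2=1
  Δ1: clk:1→0
  (1Δ to stable)
t=2 Δ0: w4=0 clk=0 w3=1 w1=0 w0=0 w2=1
  Δ1: clk:0→1
  (1Δ to stable)

4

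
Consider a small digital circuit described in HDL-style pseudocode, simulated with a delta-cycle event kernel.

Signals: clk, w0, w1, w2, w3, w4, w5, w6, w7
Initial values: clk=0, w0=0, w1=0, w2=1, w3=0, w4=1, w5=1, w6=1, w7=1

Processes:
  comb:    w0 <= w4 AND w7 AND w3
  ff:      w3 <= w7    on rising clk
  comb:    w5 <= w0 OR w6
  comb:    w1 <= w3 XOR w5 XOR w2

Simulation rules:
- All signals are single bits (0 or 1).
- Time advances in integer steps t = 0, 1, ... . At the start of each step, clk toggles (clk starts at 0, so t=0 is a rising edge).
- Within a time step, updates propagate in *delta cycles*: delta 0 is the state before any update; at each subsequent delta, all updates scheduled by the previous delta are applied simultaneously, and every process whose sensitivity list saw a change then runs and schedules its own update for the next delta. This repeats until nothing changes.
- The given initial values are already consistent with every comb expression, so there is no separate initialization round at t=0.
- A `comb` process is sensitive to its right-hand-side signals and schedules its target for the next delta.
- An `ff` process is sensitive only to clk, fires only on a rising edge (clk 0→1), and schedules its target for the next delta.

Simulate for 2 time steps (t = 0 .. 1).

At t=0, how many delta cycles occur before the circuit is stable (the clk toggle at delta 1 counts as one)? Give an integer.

t=0 Δ0: w4=1 w0=0 clk=0 w5=1 w3=0 w1=0 w6=1 w2=1 w7=1
  Δ1: clk:0→1
  Δ2: w3:0→1
  Δ3: w0:0→1, w1:0→1
  (3Δ to stable)
t=1 Δ0: w4=1 w0=1 clk=1 w5=1 w3=1 w1=1 w6=1 w2=1 w7=1
  Δ1: clk:1→0
  (1Δ to stable)

3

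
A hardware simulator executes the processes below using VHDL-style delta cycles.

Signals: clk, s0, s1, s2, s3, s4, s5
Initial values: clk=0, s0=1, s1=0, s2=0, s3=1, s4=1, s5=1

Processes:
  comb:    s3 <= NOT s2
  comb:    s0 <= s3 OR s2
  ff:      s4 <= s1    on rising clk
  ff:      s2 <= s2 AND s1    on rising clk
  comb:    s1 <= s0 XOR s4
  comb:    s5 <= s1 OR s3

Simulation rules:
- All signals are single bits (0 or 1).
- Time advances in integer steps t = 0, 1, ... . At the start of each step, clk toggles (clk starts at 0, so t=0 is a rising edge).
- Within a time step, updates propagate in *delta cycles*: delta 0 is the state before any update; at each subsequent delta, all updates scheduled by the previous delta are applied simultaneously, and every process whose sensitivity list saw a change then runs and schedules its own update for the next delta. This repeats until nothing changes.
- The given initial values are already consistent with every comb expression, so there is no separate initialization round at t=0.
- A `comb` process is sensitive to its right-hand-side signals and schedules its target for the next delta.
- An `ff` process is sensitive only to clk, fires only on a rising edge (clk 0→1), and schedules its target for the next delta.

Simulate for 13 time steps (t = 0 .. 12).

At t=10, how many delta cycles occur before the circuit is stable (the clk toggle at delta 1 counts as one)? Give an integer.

3

t0.Δ0 s3=1 s2=0 s5=1 s0=1 s4=1 s1=0 clk=0
t0.Δ1 s3=1 s2=0 s5=1 s0=1 s4=1 s1=0 clk=1
t0.Δ2 s3=1 s2=0 s5=1 s0=1 s4=0 s1=0 clk=1
t0.Δ3 s3=1 s2=0 s5=1 s0=1 s4=0 s1=1 clk=1
t1.Δ0 s3=1 s2=0 s5=1 s0=1 s4=0 s1=1 clk=1
t1.Δ1 s3=1 s2=0 s5=1 s0=1 s4=0 s1=1 clk=0
t2.Δ0 s3=1 s2=0 s5=1 s0=1 s4=0 s1=1 clk=0
t2.Δ1 s3=1 s2=0 s5=1 s0=1 s4=0 s1=1 clk=1
t2.Δ2 s3=1 s2=0 s5=1 s0=1 s4=1 s1=1 clk=1
t2.Δ3 s3=1 s2=0 s5=1 s0=1 s4=1 s1=0 clk=1
t3.Δ0 s3=1 s2=0 s5=1 s0=1 s4=1 s1=0 clk=1
t3.Δ1 s3=1 s2=0 s5=1 s0=1 s4=1 s1=0 clk=0
t4.Δ0 s3=1 s2=0 s5=1 s0=1 s4=1 s1=0 clk=0
t4.Δ1 s3=1 s2=0 s5=1 s0=1 s4=1 s1=0 clk=1
t4.Δ2 s3=1 s2=0 s5=1 s0=1 s4=0 s1=0 clk=1
t4.Δ3 s3=1 s2=0 s5=1 s0=1 s4=0 s1=1 clk=1
t5.Δ0 s3=1 s2=0 s5=1 s0=1 s4=0 s1=1 clk=1
t5.Δ1 s3=1 s2=0 s5=1 s0=1 s4=0 s1=1 clk=0
t6.Δ0 s3=1 s2=0 s5=1 s0=1 s4=0 s1=1 clk=0
t6.Δ1 s3=1 s2=0 s5=1 s0=1 s4=0 s1=1 clk=1
t6.Δ2 s3=1 s2=0 s5=1 s0=1 s4=1 s1=1 clk=1
t6.Δ3 s3=1 s2=0 s5=1 s0=1 s4=1 s1=0 clk=1
t7.Δ0 s3=1 s2=0 s5=1 s0=1 s4=1 s1=0 clk=1
t7.Δ1 s3=1 s2=0 s5=1 s0=1 s4=1 s1=0 clk=0
t8.Δ0 s3=1 s2=0 s5=1 s0=1 s4=1 s1=0 clk=0
t8.Δ1 s3=1 s2=0 s5=1 s0=1 s4=1 s1=0 clk=1
t8.Δ2 s3=1 s2=0 s5=1 s0=1 s4=0 s1=0 clk=1
t8.Δ3 s3=1 s2=0 s5=1 s0=1 s4=0 s1=1 clk=1
t9.Δ0 s3=1 s2=0 s5=1 s0=1 s4=0 s1=1 clk=1
t9.Δ1 s3=1 s2=0 s5=1 s0=1 s4=0 s1=1 clk=0
t10.Δ0 s3=1 s2=0 s5=1 s0=1 s4=0 s1=1 clk=0
t10.Δ1 s3=1 s2=0 s5=1 s0=1 s4=0 s1=1 clk=1
t10.Δ2 s3=1 s2=0 s5=1 s0=1 s4=1 s1=1 clk=1
t10.Δ3 s3=1 s2=0 s5=1 s0=1 s4=1 s1=0 clk=1
t11.Δ0 s3=1 s2=0 s5=1 s0=1 s4=1 s1=0 clk=1
t11.Δ1 s3=1 s2=0 s5=1 s0=1 s4=1 s1=0 clk=0
t12.Δ0 s3=1 s2=0 s5=1 s0=1 s4=1 s1=0 clk=0
t12.Δ1 s3=1 s2=0 s5=1 s0=1 s4=1 s1=0 clk=1
t12.Δ2 s3=1 s2=0 s5=1 s0=1 s4=0 s1=0 clk=1
t12.Δ3 s3=1 s2=0 s5=1 s0=1 s4=0 s1=1 clk=1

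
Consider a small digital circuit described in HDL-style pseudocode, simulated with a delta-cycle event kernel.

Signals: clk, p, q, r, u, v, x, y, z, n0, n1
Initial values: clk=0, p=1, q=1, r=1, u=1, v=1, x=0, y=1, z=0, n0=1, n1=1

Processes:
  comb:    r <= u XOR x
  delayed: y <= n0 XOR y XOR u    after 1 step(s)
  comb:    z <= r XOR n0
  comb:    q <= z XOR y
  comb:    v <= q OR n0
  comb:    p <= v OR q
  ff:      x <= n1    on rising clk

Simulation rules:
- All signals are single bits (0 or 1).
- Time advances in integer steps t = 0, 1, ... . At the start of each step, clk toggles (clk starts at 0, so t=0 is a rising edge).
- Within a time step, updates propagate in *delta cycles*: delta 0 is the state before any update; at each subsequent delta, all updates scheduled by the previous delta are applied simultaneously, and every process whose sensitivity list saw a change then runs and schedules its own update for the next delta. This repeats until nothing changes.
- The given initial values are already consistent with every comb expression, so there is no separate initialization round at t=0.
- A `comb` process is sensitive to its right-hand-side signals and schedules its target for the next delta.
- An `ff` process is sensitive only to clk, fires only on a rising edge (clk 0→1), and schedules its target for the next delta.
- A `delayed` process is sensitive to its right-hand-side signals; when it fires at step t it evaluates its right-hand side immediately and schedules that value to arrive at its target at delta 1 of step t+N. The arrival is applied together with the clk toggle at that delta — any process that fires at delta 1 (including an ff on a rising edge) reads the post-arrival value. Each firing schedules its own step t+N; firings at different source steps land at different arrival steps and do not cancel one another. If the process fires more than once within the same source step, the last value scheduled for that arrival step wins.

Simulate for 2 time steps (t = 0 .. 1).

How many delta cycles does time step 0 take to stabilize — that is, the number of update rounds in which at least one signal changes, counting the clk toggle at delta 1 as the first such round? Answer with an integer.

5

t=0 Δ0: n0=1 p=1 q=1 x=0 v=1 clk=0 u=1 n1=1 r=1 y=1 z=0
  Δ1: clk:0→1
  Δ2: x:0→1
  Δ3: r:1→0
  Δ4: z:0→1
  Δ5: q:1→0
  (5Δ to stable)
t=1 Δ0: n0=1 p=1 q=0 x=1 v=1 clk=1 u=1 n1=1 r=0 y=1 z=1
  Δ1: clk:1→0
  (1Δ to stable)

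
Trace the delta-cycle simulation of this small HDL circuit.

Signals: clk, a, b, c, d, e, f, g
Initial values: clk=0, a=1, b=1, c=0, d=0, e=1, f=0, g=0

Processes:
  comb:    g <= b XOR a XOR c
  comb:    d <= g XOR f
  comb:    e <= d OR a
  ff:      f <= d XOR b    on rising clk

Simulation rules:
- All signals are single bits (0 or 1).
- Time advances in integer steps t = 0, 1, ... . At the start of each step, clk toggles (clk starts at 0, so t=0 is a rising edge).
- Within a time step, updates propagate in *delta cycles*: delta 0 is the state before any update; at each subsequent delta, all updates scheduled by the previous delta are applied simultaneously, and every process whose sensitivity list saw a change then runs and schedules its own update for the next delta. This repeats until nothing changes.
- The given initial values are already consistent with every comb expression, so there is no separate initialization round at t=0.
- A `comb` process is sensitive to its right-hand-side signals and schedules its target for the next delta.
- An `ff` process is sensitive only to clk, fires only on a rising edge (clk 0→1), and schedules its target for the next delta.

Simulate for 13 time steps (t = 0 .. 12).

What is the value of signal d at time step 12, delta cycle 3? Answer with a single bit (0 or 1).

t=0 Δ0: c=0 g=0 b=1 clk=0 f=0 a=1 e=1 d=0
  Δ1: clk:0→1
  Δ2: f:0→1
  Δ3: d:0→1
  (3Δ to stable)
t=1 Δ0: c=0 g=0 b=1 clk=1 f=1 a=1 e=1 d=1
  Δ1: clk:1→0
  (1Δ to stable)
t=2 Δ0: c=0 g=0 b=1 clk=0 f=1 a=1 e=1 d=1
  Δ1: clk:0→1
  Δ2: f:1→0
  Δ3: d:1→0
  (3Δ to stable)
t=3 Δ0: c=0 g=0 b=1 clk=1 f=0 a=1 e=1 d=0
  Δ1: clk:1→0
  (1Δ to stable)
t=4 Δ0: c=0 g=0 b=1 clk=0 f=0 a=1 e=1 d=0
  Δ1: clk:0→1
  Δ2: f:0→1
  Δ3: d:0→1
  (3Δ to stable)
t=5 Δ0: c=0 g=0 b=1 clk=1 f=1 a=1 e=1 d=1
  Δ1: clk:1→0
  (1Δ to stable)
t=6 Δ0: c=0 g=0 b=1 clk=0 f=1 a=1 e=1 d=1
  Δ1: clk:0→1
  Δ2: f:1→0
  Δ3: d:1→0
  (3Δ to stable)
t=7 Δ0: c=0 g=0 b=1 clk=1 f=0 a=1 e=1 d=0
  Δ1: clk:1→0
  (1Δ to stable)
t=8 Δ0: c=0 g=0 b=1 clk=0 f=0 a=1 e=1 d=0
  Δ1: clk:0→1
  Δ2: f:0→1
  Δ3: d:0→1
  (3Δ to stable)
t=9 Δ0: c=0 g=0 b=1 clk=1 f=1 a=1 e=1 d=1
  Δ1: clk:1→0
  (1Δ to stable)
t=10 Δ0: c=0 g=0 b=1 clk=0 f=1 a=1 e=1 d=1
  Δ1: clk:0→1
  Δ2: f:1→0
  Δ3: d:1→0
  (3Δ to stable)
t=11 Δ0: c=0 g=0 b=1 clk=1 f=0 a=1 e=1 d=0
  Δ1: clk:1→0
  (1Δ to stable)
t=12 Δ0: c=0 g=0 b=1 clk=0 f=0 a=1 e=1 d=0
  Δ1: clk:0→1
  Δ2: f:0→1
  Δ3: d:0→1
  (3Δ to stable)

1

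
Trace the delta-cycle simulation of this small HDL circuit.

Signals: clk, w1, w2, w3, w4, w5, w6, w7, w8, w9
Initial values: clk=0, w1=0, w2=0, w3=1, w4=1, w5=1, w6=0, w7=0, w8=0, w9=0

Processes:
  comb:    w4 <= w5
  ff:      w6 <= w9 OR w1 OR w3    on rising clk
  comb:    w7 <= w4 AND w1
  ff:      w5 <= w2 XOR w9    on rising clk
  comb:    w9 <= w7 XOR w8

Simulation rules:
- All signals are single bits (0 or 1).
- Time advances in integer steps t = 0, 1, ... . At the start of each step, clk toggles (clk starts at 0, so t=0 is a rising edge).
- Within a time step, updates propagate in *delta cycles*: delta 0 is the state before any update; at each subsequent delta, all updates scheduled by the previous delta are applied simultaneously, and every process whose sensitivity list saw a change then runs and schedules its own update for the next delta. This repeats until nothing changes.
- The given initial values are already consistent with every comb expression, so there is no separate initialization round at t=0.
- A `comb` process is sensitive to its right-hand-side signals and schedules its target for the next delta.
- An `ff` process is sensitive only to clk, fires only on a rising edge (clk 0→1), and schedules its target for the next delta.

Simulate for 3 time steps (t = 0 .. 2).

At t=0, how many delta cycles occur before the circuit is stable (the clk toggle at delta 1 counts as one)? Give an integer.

3

t0.Δ0 w8=0 w3=1 w7=0 w2=0 w9=0 w6=0 w1=0 w5=1 w4=1 clk=0
t0.Δ1 w8=0 w3=1 w7=0 w2=0 w9=0 w6=0 w1=0 w5=1 w4=1 clk=1
t0.Δ2 w8=0 w3=1 w7=0 w2=0 w9=0 w6=1 w1=0 w5=0 w4=1 clk=1
t0.Δ3 w8=0 w3=1 w7=0 w2=0 w9=0 w6=1 w1=0 w5=0 w4=0 clk=1
t1.Δ0 w8=0 w3=1 w7=0 w2=0 w9=0 w6=1 w1=0 w5=0 w4=0 clk=1
t1.Δ1 w8=0 w3=1 w7=0 w2=0 w9=0 w6=1 w1=0 w5=0 w4=0 clk=0
t2.Δ0 w8=0 w3=1 w7=0 w2=0 w9=0 w6=1 w1=0 w5=0 w4=0 clk=0
t2.Δ1 w8=0 w3=1 w7=0 w2=0 w9=0 w6=1 w1=0 w5=0 w4=0 clk=1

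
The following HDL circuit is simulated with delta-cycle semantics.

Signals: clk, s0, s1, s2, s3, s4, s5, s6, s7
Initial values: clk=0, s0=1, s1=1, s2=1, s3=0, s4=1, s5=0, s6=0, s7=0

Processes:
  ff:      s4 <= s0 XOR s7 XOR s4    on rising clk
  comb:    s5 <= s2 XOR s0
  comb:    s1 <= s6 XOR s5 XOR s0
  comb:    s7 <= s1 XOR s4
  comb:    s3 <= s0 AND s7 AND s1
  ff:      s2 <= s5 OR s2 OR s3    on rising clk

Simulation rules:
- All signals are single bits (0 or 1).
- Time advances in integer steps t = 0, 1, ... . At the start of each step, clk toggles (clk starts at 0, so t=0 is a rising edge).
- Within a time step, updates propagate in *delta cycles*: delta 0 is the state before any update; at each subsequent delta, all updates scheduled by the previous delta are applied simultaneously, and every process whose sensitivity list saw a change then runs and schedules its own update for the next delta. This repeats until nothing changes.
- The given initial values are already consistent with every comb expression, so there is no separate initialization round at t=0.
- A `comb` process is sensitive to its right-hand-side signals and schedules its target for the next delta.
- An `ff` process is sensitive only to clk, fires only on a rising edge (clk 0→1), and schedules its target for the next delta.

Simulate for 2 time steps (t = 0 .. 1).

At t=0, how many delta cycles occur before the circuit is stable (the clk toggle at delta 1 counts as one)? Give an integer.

4

t=0 Δ0: s6=0 clk=0 s1=1 s4=1 s5=0 s2=1 s0=1 s7=0 s3=0
  Δ1: clk:0→1
  Δ2: s4:1→0
  Δ3: s7:0→1
  Δ4: s3:0→1
  (4Δ to stable)
t=1 Δ0: s6=0 clk=1 s1=1 s4=0 s5=0 s2=1 s0=1 s7=1 s3=1
  Δ1: clk:1→0
  (1Δ to stable)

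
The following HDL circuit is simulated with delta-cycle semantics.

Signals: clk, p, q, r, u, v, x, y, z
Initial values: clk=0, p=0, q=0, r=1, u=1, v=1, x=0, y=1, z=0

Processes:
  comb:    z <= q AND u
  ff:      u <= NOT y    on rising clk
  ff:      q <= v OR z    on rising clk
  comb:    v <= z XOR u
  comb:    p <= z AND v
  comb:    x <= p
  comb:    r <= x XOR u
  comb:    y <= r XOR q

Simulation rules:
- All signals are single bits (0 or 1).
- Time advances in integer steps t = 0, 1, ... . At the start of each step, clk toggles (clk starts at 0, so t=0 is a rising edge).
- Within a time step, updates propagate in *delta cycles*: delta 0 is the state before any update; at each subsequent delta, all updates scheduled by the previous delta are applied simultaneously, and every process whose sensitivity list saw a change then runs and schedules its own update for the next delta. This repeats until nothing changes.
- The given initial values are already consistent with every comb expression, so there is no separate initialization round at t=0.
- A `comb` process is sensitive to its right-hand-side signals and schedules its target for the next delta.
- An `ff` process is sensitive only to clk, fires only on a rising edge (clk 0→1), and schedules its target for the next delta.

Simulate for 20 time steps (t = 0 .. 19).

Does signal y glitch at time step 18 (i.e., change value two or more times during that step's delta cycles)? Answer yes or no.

t=0 Δ0: p=0 q=0 x=0 u=1 v=1 clk=0 y=1 r=1 z=0
  Δ1: clk:0→1
  Δ2: q:0→1, u:1→0
  Δ3: v:1→0, y:1→0, r:1→0
  Δ4: y:0→1
  (4Δ to stable)
t=1 Δ0: p=0 q=1 x=0 u=0 v=0 clk=1 y=1 r=0 z=0
  Δ1: clk:1→0
  (1Δ to stable)
t=2 Δ0: p=0 q=1 x=0 u=0 v=0 clk=0 y=1 r=0 z=0
  Δ1: clk:0→1
  Δ2: q:1→0
  Δ3: y:1→0
  (3Δ to stable)
t=3 Δ0: p=0 q=0 x=0 u=0 v=0 clk=1 y=0 r=0 z=0
  Δ1: clk:1→0
  (1Δ to stable)
t=4 Δ0: p=0 q=0 x=0 u=0 v=0 clk=0 y=0 r=0 z=0
  Δ1: clk:0→1
  Δ2: u:0→1
  Δ3: v:0→1, r:0→1
  Δ4: y:0→1
  (4Δ to stable)
t=5 Δ0: p=0 q=0 x=0 u=1 v=1 clk=1 y=1 r=1 z=0
  Δ1: clk:1→0
  (1Δ to stable)
t=6 Δ0: p=0 q=0 x=0 u=1 v=1 clk=0 y=1 r=1 z=0
  Δ1: clk:0→1
  Δ2: q:0→1, u:1→0
  Δ3: v:1→0, y:1→0, r:1→0
  Δ4: y:0→1
  (4Δ to stable)
t=7 Δ0: p=0 q=1 x=0 u=0 v=0 clk=1 y=1 r=0 z=0
  Δ1: clk:1→0
  (1Δ to stable)
t=8 Δ0: p=0 q=1 x=0 u=0 v=0 clk=0 y=1 r=0 z=0
  Δ1: clk:0→1
  Δ2: q:1→0
  Δ3: y:1→0
  (3Δ to stable)
t=9 Δ0: p=0 q=0 x=0 u=0 v=0 clk=1 y=0 r=0 z=0
  Δ1: clk:1→0
  (1Δ to stable)
t=10 Δ0: p=0 q=0 x=0 u=0 v=0 clk=0 y=0 r=0 z=0
  Δ1: clk:0→1
  Δ2: u:0→1
  Δ3: v:0→1, r:0→1
  Δ4: y:0→1
  (4Δ to stable)
t=11 Δ0: p=0 q=0 x=0 u=1 v=1 clk=1 y=1 r=1 z=0
  Δ1: clk:1→0
  (1Δ to stable)
t=12 Δ0: p=0 q=0 x=0 u=1 v=1 clk=0 y=1 r=1 z=0
  Δ1: clk:0→1
  Δ2: q:0→1, u:1→0
  Δ3: v:1→0, y:1→0, r:1→0
  Δ4: y:0→1
  (4Δ to stable)
t=13 Δ0: p=0 q=1 x=0 u=0 v=0 clk=1 y=1 r=0 z=0
  Δ1: clk:1→0
  (1Δ to stable)
t=14 Δ0: p=0 q=1 x=0 u=0 v=0 clk=0 y=1 r=0 z=0
  Δ1: clk:0→1
  Δ2: q:1→0
  Δ3: y:1→0
  (3Δ to stable)
t=15 Δ0: p=0 q=0 x=0 u=0 v=0 clk=1 y=0 r=0 z=0
  Δ1: clk:1→0
  (1Δ to stable)
t=16 Δ0: p=0 q=0 x=0 u=0 v=0 clk=0 y=0 r=0 z=0
  Δ1: clk:0→1
  Δ2: u:0→1
  Δ3: v:0→1, r:0→1
  Δ4: y:0→1
  (4Δ to stable)
t=17 Δ0: p=0 q=0 x=0 u=1 v=1 clk=1 y=1 r=1 z=0
  Δ1: clk:1→0
  (1Δ to stable)
t=18 Δ0: p=0 q=0 x=0 u=1 v=1 clk=0 y=1 r=1 z=0
  Δ1: clk:0→1
  Δ2: q:0→1, u:1→0
  Δ3: v:1→0, y:1→0, r:1→0
  Δ4: y:0→1
  (4Δ to stable)
t=19 Δ0: p=0 q=1 x=0 u=0 v=0 clk=1 y=1 r=0 z=0
  Δ1: clk:1→0
  (1Δ to stable)

yes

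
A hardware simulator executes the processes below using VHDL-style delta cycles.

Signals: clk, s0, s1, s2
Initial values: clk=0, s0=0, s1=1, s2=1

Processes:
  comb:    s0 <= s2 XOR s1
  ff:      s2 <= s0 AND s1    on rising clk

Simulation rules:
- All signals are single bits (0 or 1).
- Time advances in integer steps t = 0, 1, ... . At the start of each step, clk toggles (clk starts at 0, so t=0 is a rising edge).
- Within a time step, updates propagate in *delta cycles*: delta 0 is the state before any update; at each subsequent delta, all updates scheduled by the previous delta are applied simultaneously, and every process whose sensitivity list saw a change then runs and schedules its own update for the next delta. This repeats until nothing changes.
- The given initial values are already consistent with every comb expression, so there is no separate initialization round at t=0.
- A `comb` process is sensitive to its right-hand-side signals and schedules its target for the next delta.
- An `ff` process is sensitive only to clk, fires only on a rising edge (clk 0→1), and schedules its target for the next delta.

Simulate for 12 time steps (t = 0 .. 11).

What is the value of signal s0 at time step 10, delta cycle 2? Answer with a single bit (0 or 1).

t0.Δ0 s1=1 clk=0 s2=1 s0=0
t0.Δ1 s1=1 clk=1 s2=1 s0=0
t0.Δ2 s1=1 clk=1 s2=0 s0=0
t0.Δ3 s1=1 clk=1 s2=0 s0=1
t1.Δ0 s1=1 clk=1 s2=0 s0=1
t1.Δ1 s1=1 clk=0 s2=0 s0=1
t2.Δ0 s1=1 clk=0 s2=0 s0=1
t2.Δ1 s1=1 clk=1 s2=0 s0=1
t2.Δ2 s1=1 clk=1 s2=1 s0=1
t2.Δ3 s1=1 clk=1 s2=1 s0=0
t3.Δ0 s1=1 clk=1 s2=1 s0=0
t3.Δ1 s1=1 clk=0 s2=1 s0=0
t4.Δ0 s1=1 clk=0 s2=1 s0=0
t4.Δ1 s1=1 clk=1 s2=1 s0=0
t4.Δ2 s1=1 clk=1 s2=0 s0=0
t4.Δ3 s1=1 clk=1 s2=0 s0=1
t5.Δ0 s1=1 clk=1 s2=0 s0=1
t5.Δ1 s1=1 clk=0 s2=0 s0=1
t6.Δ0 s1=1 clk=0 s2=0 s0=1
t6.Δ1 s1=1 clk=1 s2=0 s0=1
t6.Δ2 s1=1 clk=1 s2=1 s0=1
t6.Δ3 s1=1 clk=1 s2=1 s0=0
t7.Δ0 s1=1 clk=1 s2=1 s0=0
t7.Δ1 s1=1 clk=0 s2=1 s0=0
t8.Δ0 s1=1 clk=0 s2=1 s0=0
t8.Δ1 s1=1 clk=1 s2=1 s0=0
t8.Δ2 s1=1 clk=1 s2=0 s0=0
t8.Δ3 s1=1 clk=1 s2=0 s0=1
t9.Δ0 s1=1 clk=1 s2=0 s0=1
t9.Δ1 s1=1 clk=0 s2=0 s0=1
t10.Δ0 s1=1 clk=0 s2=0 s0=1
t10.Δ1 s1=1 clk=1 s2=0 s0=1
t10.Δ2 s1=1 clk=1 s2=1 s0=1
t10.Δ3 s1=1 clk=1 s2=1 s0=0
t11.Δ0 s1=1 clk=1 s2=1 s0=0
t11.Δ1 s1=1 clk=0 s2=1 s0=0

1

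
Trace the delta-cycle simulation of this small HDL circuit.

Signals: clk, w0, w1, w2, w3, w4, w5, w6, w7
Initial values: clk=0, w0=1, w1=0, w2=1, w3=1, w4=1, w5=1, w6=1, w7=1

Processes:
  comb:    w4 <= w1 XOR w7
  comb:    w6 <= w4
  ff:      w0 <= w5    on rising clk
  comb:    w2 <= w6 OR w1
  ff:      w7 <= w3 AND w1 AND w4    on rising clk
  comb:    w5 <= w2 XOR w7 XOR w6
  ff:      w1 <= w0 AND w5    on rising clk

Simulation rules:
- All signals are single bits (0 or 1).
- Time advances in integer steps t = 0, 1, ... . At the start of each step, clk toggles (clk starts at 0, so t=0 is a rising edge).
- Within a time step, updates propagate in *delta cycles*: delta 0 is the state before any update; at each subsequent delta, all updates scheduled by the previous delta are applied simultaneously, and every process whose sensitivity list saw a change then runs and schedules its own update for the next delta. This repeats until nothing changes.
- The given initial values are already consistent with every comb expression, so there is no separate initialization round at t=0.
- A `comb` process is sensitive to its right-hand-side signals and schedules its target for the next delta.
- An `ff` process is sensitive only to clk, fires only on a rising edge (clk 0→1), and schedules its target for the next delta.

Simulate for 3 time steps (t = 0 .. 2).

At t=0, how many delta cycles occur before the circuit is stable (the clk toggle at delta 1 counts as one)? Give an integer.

[bits: w6,clk,w2,w7,w4,w5,w0,w1,w3]
t=0: Δ0=101111101 Δ1=111111101 Δ2=111011111 Δ3=111010111 | 3Δ
t=1: Δ0=111010111 Δ1=101010111 | 1Δ
t=2: Δ0=101010111 Δ1=111010111 Δ2=111110001 Δ3=111111001 | 3Δ

3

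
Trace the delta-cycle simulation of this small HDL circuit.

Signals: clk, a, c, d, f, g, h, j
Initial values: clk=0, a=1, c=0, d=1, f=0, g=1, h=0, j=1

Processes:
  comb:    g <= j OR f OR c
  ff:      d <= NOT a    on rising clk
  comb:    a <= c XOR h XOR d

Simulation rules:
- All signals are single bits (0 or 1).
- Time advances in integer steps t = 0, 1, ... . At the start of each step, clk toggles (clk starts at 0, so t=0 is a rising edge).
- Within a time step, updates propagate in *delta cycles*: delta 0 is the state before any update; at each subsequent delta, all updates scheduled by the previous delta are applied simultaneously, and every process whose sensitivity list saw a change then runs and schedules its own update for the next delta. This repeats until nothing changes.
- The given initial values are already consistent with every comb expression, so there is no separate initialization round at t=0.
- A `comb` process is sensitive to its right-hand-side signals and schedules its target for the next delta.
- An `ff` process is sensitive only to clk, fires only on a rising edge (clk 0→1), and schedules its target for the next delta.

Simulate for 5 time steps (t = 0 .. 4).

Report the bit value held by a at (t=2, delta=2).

t=0 Δ0: a=1 clk=0 f=0 h=0 d=1 g=1 j=1 c=0
  Δ1: clk:0→1
  Δ2: d:1→0
  Δ3: a:1→0
  (3Δ to stable)
t=1 Δ0: a=0 clk=1 f=0 h=0 d=0 g=1 j=1 c=0
  Δ1: clk:1→0
  (1Δ to stable)
t=2 Δ0: a=0 clk=0 f=0 h=0 d=0 g=1 j=1 c=0
  Δ1: clk:0→1
  Δ2: d:0→1
  Δ3: a:0→1
  (3Δ to stable)
t=3 Δ0: a=1 clk=1 f=0 h=0 d=1 g=1 j=1 c=0
  Δ1: clk:1→0
  (1Δ to stable)
t=4 Δ0: a=1 clk=0 f=0 h=0 d=1 g=1 j=1 c=0
  Δ1: clk:0→1
  Δ2: d:1→0
  Δ3: a:1→0
  (3Δ to stable)

0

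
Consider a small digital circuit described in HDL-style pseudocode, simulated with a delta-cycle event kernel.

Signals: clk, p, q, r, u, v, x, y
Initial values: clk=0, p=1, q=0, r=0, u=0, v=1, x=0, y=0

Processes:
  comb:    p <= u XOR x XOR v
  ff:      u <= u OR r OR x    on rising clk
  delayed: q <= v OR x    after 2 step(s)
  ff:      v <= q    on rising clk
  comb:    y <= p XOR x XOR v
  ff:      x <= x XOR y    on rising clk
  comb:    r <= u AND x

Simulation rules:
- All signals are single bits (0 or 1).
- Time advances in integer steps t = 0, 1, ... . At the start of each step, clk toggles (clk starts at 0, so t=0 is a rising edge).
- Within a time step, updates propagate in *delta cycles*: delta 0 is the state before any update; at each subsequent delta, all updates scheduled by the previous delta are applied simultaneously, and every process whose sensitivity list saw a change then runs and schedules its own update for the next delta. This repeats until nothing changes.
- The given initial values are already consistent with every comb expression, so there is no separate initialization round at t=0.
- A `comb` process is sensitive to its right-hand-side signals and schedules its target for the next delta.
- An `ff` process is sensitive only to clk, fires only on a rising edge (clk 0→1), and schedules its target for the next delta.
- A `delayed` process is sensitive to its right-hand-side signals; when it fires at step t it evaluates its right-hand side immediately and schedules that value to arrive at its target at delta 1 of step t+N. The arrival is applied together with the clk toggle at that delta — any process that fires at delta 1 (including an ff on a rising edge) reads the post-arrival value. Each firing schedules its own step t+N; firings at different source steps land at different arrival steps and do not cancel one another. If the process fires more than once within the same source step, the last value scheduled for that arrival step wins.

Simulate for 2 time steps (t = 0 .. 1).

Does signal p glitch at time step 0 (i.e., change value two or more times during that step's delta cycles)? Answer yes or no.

no

t=0 Δ0: v=1 clk=0 q=0 x=0 u=0 p=1 r=0 y=0
  Δ1: clk:0→1
  Δ2: v:1→0
  Δ3: p:1→0, y:0→1
  Δ4: y:1→0
  (4Δ to stable)
t=1 Δ0: v=0 clk=1 q=0 x=0 u=0 p=0 r=0 y=0
  Δ1: clk:1→0
  (1Δ to stable)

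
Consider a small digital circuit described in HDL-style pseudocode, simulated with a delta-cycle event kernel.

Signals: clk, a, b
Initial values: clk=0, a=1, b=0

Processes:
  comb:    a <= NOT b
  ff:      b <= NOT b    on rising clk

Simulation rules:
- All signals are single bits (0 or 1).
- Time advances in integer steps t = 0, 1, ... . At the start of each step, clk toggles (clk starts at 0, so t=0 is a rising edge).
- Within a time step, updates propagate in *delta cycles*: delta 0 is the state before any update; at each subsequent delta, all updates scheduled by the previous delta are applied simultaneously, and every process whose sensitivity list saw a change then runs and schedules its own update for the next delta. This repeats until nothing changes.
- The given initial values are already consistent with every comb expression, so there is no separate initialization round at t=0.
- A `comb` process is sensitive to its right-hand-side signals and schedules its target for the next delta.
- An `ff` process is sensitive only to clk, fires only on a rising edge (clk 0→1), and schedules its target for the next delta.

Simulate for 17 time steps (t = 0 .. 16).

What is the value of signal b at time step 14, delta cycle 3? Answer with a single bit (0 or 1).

0

t0.Δ0 b=0 a=1 clk=0
t0.Δ1 b=0 a=1 clk=1
t0.Δ2 b=1 a=1 clk=1
t0.Δ3 b=1 a=0 clk=1
t1.Δ0 b=1 a=0 clk=1
t1.Δ1 b=1 a=0 clk=0
t2.Δ0 b=1 a=0 clk=0
t2.Δ1 b=1 a=0 clk=1
t2.Δ2 b=0 a=0 clk=1
t2.Δ3 b=0 a=1 clk=1
t3.Δ0 b=0 a=1 clk=1
t3.Δ1 b=0 a=1 clk=0
t4.Δ0 b=0 a=1 clk=0
t4.Δ1 b=0 a=1 clk=1
t4.Δ2 b=1 a=1 clk=1
t4.Δ3 b=1 a=0 clk=1
t5.Δ0 b=1 a=0 clk=1
t5.Δ1 b=1 a=0 clk=0
t6.Δ0 b=1 a=0 clk=0
t6.Δ1 b=1 a=0 clk=1
t6.Δ2 b=0 a=0 clk=1
t6.Δ3 b=0 a=1 clk=1
t7.Δ0 b=0 a=1 clk=1
t7.Δ1 b=0 a=1 clk=0
t8.Δ0 b=0 a=1 clk=0
t8.Δ1 b=0 a=1 clk=1
t8.Δ2 b=1 a=1 clk=1
t8.Δ3 b=1 a=0 clk=1
t9.Δ0 b=1 a=0 clk=1
t9.Δ1 b=1 a=0 clk=0
t10.Δ0 b=1 a=0 clk=0
t10.Δ1 b=1 a=0 clk=1
t10.Δ2 b=0 a=0 clk=1
t10.Δ3 b=0 a=1 clk=1
t11.Δ0 b=0 a=1 clk=1
t11.Δ1 b=0 a=1 clk=0
t12.Δ0 b=0 a=1 clk=0
t12.Δ1 b=0 a=1 clk=1
t12.Δ2 b=1 a=1 clk=1
t12.Δ3 b=1 a=0 clk=1
t13.Δ0 b=1 a=0 clk=1
t13.Δ1 b=1 a=0 clk=0
t14.Δ0 b=1 a=0 clk=0
t14.Δ1 b=1 a=0 clk=1
t14.Δ2 b=0 a=0 clk=1
t14.Δ3 b=0 a=1 clk=1
t15.Δ0 b=0 a=1 clk=1
t15.Δ1 b=0 a=1 clk=0
t16.Δ0 b=0 a=1 clk=0
t16.Δ1 b=0 a=1 clk=1
t16.Δ2 b=1 a=1 clk=1
t16.Δ3 b=1 a=0 clk=1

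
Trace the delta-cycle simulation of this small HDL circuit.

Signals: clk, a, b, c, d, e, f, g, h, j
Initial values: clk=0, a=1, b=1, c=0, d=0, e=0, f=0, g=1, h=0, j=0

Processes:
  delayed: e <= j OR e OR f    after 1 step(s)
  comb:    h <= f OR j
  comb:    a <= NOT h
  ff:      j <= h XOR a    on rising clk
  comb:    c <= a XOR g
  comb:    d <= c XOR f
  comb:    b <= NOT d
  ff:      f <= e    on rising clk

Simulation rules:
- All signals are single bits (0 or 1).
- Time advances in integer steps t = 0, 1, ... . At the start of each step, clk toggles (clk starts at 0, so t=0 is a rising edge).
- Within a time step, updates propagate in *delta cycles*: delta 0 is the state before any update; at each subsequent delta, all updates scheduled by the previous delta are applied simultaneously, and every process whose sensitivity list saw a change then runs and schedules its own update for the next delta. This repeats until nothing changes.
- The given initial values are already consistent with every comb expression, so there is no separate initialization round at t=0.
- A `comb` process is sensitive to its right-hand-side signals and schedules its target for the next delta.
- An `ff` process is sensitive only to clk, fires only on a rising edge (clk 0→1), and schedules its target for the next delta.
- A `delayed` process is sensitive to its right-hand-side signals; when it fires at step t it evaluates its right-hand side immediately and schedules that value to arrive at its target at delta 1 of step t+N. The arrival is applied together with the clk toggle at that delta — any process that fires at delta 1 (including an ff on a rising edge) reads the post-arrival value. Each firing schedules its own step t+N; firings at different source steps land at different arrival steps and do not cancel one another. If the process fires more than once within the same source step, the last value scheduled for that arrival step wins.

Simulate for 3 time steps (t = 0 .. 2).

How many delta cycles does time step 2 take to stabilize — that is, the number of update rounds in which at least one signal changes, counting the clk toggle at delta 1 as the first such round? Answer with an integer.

4

t=0 Δ0: j=0 d=0 clk=0 e=0 f=0 h=0 a=1 b=1 c=0 g=1
  Δ1: clk:0→1
  Δ2: j:0→1
  Δ3: h:0→1
  Δ4: a:1→0
  Δ5: c:0→1
  Δ6: d:0→1
  Δ7: b:1→0
  (7Δ to stable)
t=1 Δ0: j=1 d=1 clk=1 e=0 f=0 h=1 a=0 b=0 c=1 g=1
  Δ1: clk:1→0, e:0→1
  (1Δ to stable)
t=2 Δ0: j=1 d=1 clk=0 e=1 f=0 h=1 a=0 b=0 c=1 g=1
  Δ1: clk:0→1
  Δ2: f:0→1
  Δ3: d:1→0
  Δ4: b:0→1
  (4Δ to stable)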